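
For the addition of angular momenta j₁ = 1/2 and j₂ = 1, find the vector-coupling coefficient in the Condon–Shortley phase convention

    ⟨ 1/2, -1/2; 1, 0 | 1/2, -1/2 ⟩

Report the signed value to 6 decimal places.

triangle: 1!·0!·1!/3! = 1/6
(j±m)!: 0!·1!·1!·1!·0!·1! = 1
prefactor² = (2J+1)·Δ·N² = 1/3
  k=1: −1/(1!·0!·0!·0!·0!·1!) = -1
Σ = -1  ⇒  CG² = 1/3·(-1)² = 1/3
CG = −√(1/3) = -0.577350

−√(1/3) ≈ -0.577350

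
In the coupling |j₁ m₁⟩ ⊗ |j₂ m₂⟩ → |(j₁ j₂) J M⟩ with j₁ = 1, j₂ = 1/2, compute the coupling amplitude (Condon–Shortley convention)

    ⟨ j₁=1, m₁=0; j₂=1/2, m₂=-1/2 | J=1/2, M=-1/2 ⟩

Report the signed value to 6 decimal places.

j₁+j₂−J=1  J+j₁−j₂=1  J−j₁+j₂=0  j₁+j₂+J+1=3
(j₁±m₁, j₂±m₂, J±M) = (1,1,0,1,0,1)
P² = 1/3
sum k=0..0:
  [0] +1/1 = 1
S = 1
C² = P²·S² = 1/3 ; C = +0.577350

+√(1/3) ≈ +0.577350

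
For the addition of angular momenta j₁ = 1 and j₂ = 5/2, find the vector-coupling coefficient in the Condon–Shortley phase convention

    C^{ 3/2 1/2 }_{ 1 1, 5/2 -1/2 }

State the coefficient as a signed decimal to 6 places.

+0.447214  (= +√(1/5))

j₁+j₂−J=2  J+j₁−j₂=0  J−j₁+j₂=3  j₁+j₂+J+1=6
(j₁±m₁, j₂±m₂, J±M) = (2,0,2,3,2,1)
P² = 16/5
sum k=0..0:
  [0] +1/4 = 1/4
S = 1/4
C² = P²·S² = 1/5 ; C = +0.447214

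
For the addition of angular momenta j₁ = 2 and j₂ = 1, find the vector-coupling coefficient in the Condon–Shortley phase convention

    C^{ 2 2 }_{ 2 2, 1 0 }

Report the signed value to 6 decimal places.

+0.816497

j₁+j₂−J=1  J+j₁−j₂=3  J−j₁+j₂=1  j₁+j₂+J+1=6
(j₁±m₁, j₂±m₂, J±M) = (4,0,1,1,4,0)
P² = 24
sum k=0..0:
  [0] +1/6 = 1/6
S = 1/6
C² = P²·S² = 2/3 ; C = +0.816497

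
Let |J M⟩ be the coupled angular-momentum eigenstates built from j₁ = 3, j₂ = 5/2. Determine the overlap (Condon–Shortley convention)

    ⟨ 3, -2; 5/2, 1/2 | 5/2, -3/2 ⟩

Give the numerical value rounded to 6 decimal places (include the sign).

√[6·3!3!2!/9! · 1!5!3!2!1!4!] = √(288/7)
  +(−1)^2/∏(2,1,3,1,0,1)! = 1/12  (running 1/12)
  +(−1)^3/∏(3,0,2,0,1,2)! = -1/24  (running 1/24)
⟨..|..⟩ = √(288/7)·(1/24) = +0.267261

+√(1/14) ≈ +0.267261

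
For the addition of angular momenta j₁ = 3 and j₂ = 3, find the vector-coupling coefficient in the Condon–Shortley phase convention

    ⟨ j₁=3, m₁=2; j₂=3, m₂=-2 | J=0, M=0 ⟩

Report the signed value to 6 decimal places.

-0.377964

√[1·6!0!0!/7! · 5!1!1!5!0!0!] = √(14400/7)
  +(−1)^1/∏(1,5,0,0,0,0)! = -1/120  (running -1/120)
⟨..|..⟩ = √(14400/7)·(-1/120) = -0.377964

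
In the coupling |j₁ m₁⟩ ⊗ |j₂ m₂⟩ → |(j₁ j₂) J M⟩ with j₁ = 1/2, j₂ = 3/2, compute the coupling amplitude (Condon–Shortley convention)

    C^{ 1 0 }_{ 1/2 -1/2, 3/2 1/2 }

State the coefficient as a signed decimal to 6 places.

√[3·1!0!2!/4! · 0!1!2!1!1!1!] = √(1/2)
  +(−1)^1/∏(1,0,0,1,0,1)! = -1  (running -1)
⟨..|..⟩ = √(1/2)·(-1) = -0.707107

−√(1/2) = -0.707107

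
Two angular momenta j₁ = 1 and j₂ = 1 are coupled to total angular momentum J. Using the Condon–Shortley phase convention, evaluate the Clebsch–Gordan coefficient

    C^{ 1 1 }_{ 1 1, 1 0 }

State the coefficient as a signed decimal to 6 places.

+√(1/2) = +0.707107

triangle: 1!×1!×1!/4! = 1/24
(j±m)!: 2!×0!×1!×1!×2!×0! = 4
prefactor² = (2J+1)×Δ×N² = 1/2
  k=0: +1/(0!×1!×0!×1!×1!×0!) = 1
Σ = 1  ⇒  CG² = 1/2×1² = 1/2
CG = +√(1/2) = +0.707107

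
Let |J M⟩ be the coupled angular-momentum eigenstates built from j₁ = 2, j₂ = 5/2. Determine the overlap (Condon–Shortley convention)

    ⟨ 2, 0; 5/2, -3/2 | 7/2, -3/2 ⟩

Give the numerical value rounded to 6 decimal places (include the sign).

triangle: 1!·3!·4!/9! = 144/362880
(j±m)!: 2!·2!·1!·4!·2!·5! = 23040
prefactor² = (2J+1)·Δ·N² = 512/7
  k=0: +1/(0!·1!·2!·1!·1!·3!) = 1/12
  k=1: −1/(1!·0!·1!·0!·2!·4!) = -1/48
Σ = 1/16  ⇒  CG² = 512/7·1/16² = 2/7
CG = +√(2/7) = +0.534522

+0.534522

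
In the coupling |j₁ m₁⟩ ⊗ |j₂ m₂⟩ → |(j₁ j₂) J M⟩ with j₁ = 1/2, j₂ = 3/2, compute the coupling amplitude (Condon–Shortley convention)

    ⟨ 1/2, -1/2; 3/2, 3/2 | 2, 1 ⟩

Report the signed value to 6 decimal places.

√[5·0!1!3!/5! · 0!1!3!0!3!1!] = √(9)
  +(−1)^0/∏(0,0,1,3,0,0)! = 1/6  (running 1/6)
⟨..|..⟩ = √(9)·(1/6) = +0.500000

+0.500000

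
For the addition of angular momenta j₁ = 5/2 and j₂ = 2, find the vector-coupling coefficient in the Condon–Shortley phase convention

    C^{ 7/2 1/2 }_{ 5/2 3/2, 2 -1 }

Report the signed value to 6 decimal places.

√[8·1!4!3!/9! · 4!1!1!3!4!3!] = √(2304/35)
  +(−1)^0/∏(0,1,1,1,3,2)! = 1/12  (running 1/12)
  +(−1)^1/∏(1,0,0,0,4,3)! = -1/144  (running 11/144)
⟨..|..⟩ = √(2304/35)·(11/144) = +0.619780

+0.619780  (= +√(121/315))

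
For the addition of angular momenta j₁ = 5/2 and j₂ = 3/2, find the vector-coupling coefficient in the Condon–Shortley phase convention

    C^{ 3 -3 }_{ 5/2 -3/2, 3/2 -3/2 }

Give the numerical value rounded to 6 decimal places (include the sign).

+√(3/8) = +0.612372

triangle: 1!×4!×2!/8! = 48/40320
(j±m)!: 1!×4!×0!×3!×0!×6! = 103680
prefactor² = (2J+1)×Δ×N² = 864
  k=0: +1/(0!×1!×4!×0!×0!×2!) = 1/48
Σ = 1/48  ⇒  CG² = 864×1/48² = 3/8
CG = +√(3/8) = +0.612372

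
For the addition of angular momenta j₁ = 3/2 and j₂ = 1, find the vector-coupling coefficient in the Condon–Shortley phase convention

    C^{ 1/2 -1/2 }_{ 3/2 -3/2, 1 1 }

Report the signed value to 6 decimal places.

+√(1/2) = +0.707107

triangle: 2!×1!×0!/4! = 2/24
(j±m)!: 0!×3!×2!×0!×0!×1! = 12
prefactor² = (2J+1)×Δ×N² = 2
  k=2: +1/(2!×0!×1!×0!×0!×0!) = 1/2
Σ = 1/2  ⇒  CG² = 2×1/2² = 1/2
CG = +√(1/2) = +0.707107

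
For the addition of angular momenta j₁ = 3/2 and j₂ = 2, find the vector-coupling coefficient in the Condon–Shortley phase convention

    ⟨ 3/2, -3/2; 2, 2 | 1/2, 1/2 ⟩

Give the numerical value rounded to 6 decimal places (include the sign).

triangle: 3!*0!*1!/5! = 6/120
(j±m)!: 0!*3!*4!*0!*1!*0! = 144
prefactor² = (2J+1)*Δ*N² = 72/5
  k=3: −1/(3!*0!*0!*1!*0!*0!) = -1/6
Σ = -1/6  ⇒  CG² = 72/5*(-1/6)² = 2/5
CG = −√(2/5) = -0.632456

−√(2/5) = -0.632456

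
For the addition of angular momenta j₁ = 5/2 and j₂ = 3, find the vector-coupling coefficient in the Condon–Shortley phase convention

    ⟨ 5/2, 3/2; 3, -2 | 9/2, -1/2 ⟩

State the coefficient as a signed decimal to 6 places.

√[10·1!4!5!/11! · 4!1!1!5!4!5!] = √(460800/77)
  +(−1)^0/∏(0,1,1,1,3,4)! = 1/144  (running 1/144)
  +(−1)^1/∏(1,0,0,0,4,5)! = -1/2880  (running 19/2880)
⟨..|..⟩ = √(460800/77)·(19/2880) = +0.510355

+0.510355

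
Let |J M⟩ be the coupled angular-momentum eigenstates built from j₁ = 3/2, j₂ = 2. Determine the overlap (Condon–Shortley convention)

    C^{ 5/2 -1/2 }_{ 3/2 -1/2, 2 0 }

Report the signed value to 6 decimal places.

−√(3/35) = -0.292770

√[6·1!2!3!/7! · 1!2!2!2!2!3!] = √(48/35)
  +(−1)^0/∏(0,1,2,2,0,1)! = 1/4  (running 1/4)
  +(−1)^1/∏(1,0,1,1,1,2)! = -1/2  (running -1/4)
⟨..|..⟩ = √(48/35)·(-1/4) = -0.292770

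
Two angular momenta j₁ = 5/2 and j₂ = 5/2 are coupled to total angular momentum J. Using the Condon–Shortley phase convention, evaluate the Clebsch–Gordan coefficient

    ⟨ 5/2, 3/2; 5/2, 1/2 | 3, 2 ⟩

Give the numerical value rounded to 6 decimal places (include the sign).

-0.288675

√[7·2!3!3!/9! · 4!1!3!2!5!1!] = √(48)
  +(−1)^0/∏(0,2,1,3,2,0)! = 1/24  (running 1/24)
  +(−1)^1/∏(1,1,0,2,3,1)! = -1/12  (running -1/24)
⟨..|..⟩ = √(48)·(-1/24) = -0.288675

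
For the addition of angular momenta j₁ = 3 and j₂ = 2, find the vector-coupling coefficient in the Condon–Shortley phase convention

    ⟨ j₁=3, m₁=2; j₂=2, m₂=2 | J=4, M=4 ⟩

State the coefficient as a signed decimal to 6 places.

−√(2/5) = -0.632456

triangle: 1!*5!*3!/10! = 720/3628800
(j±m)!: 5!*1!*4!*0!*8!*0! = 116121600
prefactor² = (2J+1)*Δ*N² = 207360
  k=1: −1/(1!*0!*0!*3!*5!*0!) = -1/720
Σ = -1/720  ⇒  CG² = 207360*(-1/720)² = 2/5
CG = −√(2/5) = -0.632456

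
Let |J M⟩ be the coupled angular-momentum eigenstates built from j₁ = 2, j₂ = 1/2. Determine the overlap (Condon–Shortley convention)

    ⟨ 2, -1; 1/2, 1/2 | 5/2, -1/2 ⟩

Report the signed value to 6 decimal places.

+0.632456  (= +√(2/5))

triangle: 0!×4!×1!/6! = 24/720
(j±m)!: 1!×3!×1!×0!×2!×3! = 72
prefactor² = (2J+1)×Δ×N² = 72/5
  k=0: +1/(0!×0!×3!×1!×1!×0!) = 1/6
Σ = 1/6  ⇒  CG² = 72/5×1/6² = 2/5
CG = +√(2/5) = +0.632456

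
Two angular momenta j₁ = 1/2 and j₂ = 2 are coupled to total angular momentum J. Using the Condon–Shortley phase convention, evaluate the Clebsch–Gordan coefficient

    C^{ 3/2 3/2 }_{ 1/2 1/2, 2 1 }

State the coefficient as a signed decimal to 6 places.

+0.447214

triangle: 1!·0!·3!/5! = 6/120
(j±m)!: 1!·0!·3!·1!·3!·0! = 36
prefactor² = (2J+1)·Δ·N² = 36/5
  k=0: +1/(0!·1!·0!·3!·0!·0!) = 1/6
Σ = 1/6  ⇒  CG² = 36/5·1/6² = 1/5
CG = +√(1/5) = +0.447214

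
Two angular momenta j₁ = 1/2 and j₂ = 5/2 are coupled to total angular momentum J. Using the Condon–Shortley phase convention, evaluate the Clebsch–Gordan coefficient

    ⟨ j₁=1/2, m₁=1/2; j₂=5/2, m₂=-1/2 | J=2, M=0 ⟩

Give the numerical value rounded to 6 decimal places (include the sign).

j₁+j₂−J=1  J+j₁−j₂=0  J−j₁+j₂=4  j₁+j₂+J+1=6
(j₁±m₁, j₂±m₂, J±M) = (1,0,2,3,2,2)
P² = 8
sum k=0..0:
  [0] +1/4 = 1/4
S = 1/4
C² = P²·S² = 1/2 ; C = +0.707107

+√(1/2) ≈ +0.707107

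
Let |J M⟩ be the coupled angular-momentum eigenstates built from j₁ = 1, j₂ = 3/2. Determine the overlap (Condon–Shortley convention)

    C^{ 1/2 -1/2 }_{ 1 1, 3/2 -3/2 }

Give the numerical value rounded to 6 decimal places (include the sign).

+0.707107

√[2·2!0!1!/4! · 2!0!0!3!0!1!] = √(2)
  +(−1)^0/∏(0,2,0,0,0,1)! = 1/2  (running 1/2)
⟨..|..⟩ = √(2)·(1/2) = +0.707107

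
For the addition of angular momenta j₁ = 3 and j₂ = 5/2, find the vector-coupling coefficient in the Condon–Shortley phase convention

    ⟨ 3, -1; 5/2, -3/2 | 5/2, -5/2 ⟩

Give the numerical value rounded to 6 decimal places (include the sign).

-0.534522  (= −√(2/7))

j₁+j₂−J=3  J+j₁−j₂=3  J−j₁+j₂=2  j₁+j₂+J+1=9
(j₁±m₁, j₂±m₂, J±M) = (2,4,1,4,0,5)
P² = 1152/7
sum k=1..1:
  [1] −1/24 = -1/24
S = -1/24
C² = P²·S² = 2/7 ; C = -0.534522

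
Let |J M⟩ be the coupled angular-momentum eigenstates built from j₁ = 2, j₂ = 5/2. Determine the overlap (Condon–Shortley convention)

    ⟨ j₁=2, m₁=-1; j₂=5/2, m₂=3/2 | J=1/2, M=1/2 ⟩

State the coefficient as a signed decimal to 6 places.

j₁+j₂−J=4  J+j₁−j₂=0  J−j₁+j₂=1  j₁+j₂+J+1=6
(j₁±m₁, j₂±m₂, J±M) = (1,3,4,1,1,0)
P² = 48/5
sum k=3..3:
  [3] −1/6 = -1/6
S = -1/6
C² = P²·S² = 4/15 ; C = -0.516398

−√(4/15) = -0.516398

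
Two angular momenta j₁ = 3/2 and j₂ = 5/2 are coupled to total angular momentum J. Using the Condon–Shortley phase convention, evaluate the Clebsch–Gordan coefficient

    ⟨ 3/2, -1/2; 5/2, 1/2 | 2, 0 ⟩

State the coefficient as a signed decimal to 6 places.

triangle: 2!*1!*3!/7! = 12/5040
(j±m)!: 1!*2!*3!*2!*2!*2! = 96
prefactor² = (2J+1)*Δ*N² = 8/7
  k=1: −1/(1!*1!*1!*2!*0!*1!) = -1/2
  k=2: +1/(2!*0!*0!*1!*1!*2!) = 1/4
Σ = -1/4  ⇒  CG² = 8/7*(-1/4)² = 1/14
CG = −√(1/14) = -0.267261

-0.267261  (= −√(1/14))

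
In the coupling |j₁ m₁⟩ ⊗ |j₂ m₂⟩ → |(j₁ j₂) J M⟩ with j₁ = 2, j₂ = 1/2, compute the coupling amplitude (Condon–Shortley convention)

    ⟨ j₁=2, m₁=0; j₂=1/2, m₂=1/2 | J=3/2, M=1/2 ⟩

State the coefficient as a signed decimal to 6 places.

−√(2/5) = -0.632456

j₁+j₂−J=1  J+j₁−j₂=3  J−j₁+j₂=0  j₁+j₂+J+1=5
(j₁±m₁, j₂±m₂, J±M) = (2,2,1,0,2,1)
P² = 8/5
sum k=1..1:
  [1] −1/2 = -1/2
S = -1/2
C² = P²·S² = 2/5 ; C = -0.632456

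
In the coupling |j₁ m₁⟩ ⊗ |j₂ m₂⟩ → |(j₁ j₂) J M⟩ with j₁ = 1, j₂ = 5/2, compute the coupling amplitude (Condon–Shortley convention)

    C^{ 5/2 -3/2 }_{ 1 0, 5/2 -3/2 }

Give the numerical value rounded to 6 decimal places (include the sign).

+0.507093  (= +√(9/35))

j₁+j₂−J=1  J+j₁−j₂=1  J−j₁+j₂=4  j₁+j₂+J+1=7
(j₁±m₁, j₂±m₂, J±M) = (1,1,1,4,1,4)
P² = 576/35
sum k=0..1:
  [0] +1/6 = 1/6
  [1] −1/24 = -1/24
S = 1/8
C² = P²·S² = 9/35 ; C = +0.507093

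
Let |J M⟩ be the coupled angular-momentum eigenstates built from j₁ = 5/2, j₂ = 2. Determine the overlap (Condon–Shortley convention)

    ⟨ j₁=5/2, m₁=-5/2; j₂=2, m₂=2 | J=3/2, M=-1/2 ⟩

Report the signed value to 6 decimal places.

triangle: 3!·2!·1!/7! = 12/5040
(j±m)!: 0!·5!·4!·0!·1!·2! = 5760
prefactor² = (2J+1)·Δ·N² = 384/7
  k=3: −1/(3!·0!·2!·1!·0!·0!) = -1/12
Σ = -1/12  ⇒  CG² = 384/7·(-1/12)² = 8/21
CG = −√(8/21) = -0.617213

−√(8/21) = -0.617213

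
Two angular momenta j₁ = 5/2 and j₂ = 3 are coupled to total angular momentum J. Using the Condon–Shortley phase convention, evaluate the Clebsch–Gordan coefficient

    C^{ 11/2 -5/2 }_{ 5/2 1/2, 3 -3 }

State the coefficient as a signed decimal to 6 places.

j₁+j₂−J=0  J+j₁−j₂=5  J−j₁+j₂=6  j₁+j₂+J+1=12
(j₁±m₁, j₂±m₂, J±M) = (3,2,0,6,3,8)
P² = 49766400/11
sum k=0..0:
  [0] +1/8640 = 1/8640
S = 1/8640
C² = P²·S² = 2/33 ; C = +0.246183

+0.246183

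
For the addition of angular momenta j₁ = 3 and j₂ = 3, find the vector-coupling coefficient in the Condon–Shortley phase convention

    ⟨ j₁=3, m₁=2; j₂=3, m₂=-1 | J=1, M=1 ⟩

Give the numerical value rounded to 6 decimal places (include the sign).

√[3·5!1!1!/8! · 5!1!2!4!2!0!] = √(720/7)
  +(−1)^1/∏(1,4,0,1,1,0)! = -1/24  (running -1/24)
⟨..|..⟩ = √(720/7)·(-1/24) = -0.422577

-0.422577  (= −√(5/28))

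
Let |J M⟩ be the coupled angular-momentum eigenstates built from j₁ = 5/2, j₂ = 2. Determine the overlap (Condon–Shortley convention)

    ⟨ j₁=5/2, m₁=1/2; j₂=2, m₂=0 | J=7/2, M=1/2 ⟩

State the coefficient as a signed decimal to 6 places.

+0.195180

√[8·1!4!3!/9! · 3!2!2!2!4!3!] = √(768/35)
  +(−1)^0/∏(0,1,2,2,2,1)! = 1/8  (running 1/8)
  +(−1)^1/∏(1,0,1,1,3,2)! = -1/12  (running 1/24)
⟨..|..⟩ = √(768/35)·(1/24) = +0.195180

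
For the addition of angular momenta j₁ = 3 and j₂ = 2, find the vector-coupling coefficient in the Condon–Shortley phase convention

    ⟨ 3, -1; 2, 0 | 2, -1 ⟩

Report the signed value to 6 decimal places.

triangle: 3!×3!×1!/8! = 36/40320
(j±m)!: 2!×4!×2!×2!×1!×3! = 1152
prefactor² = (2J+1)×Δ×N² = 36/7
  k=1: −1/(1!×2!×3!×1!×0!×0!) = -1/12
  k=2: +1/(2!×1!×2!×0!×1!×1!) = 1/4
Σ = 1/6  ⇒  CG² = 36/7×1/6² = 1/7
CG = +√(1/7) = +0.377964

+√(1/7) = +0.377964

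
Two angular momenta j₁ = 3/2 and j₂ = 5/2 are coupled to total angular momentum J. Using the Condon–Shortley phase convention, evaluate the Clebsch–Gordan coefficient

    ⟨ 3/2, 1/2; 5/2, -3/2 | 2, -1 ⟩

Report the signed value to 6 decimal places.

j₁+j₂−J=2  J+j₁−j₂=1  J−j₁+j₂=3  j₁+j₂+J+1=7
(j₁±m₁, j₂±m₂, J±M) = (2,1,1,4,1,3)
P² = 24/7
sum k=0..1:
  [0] +1/4 = 1/4
  [1] −1/6 = -1/6
S = 1/12
C² = P²·S² = 1/42 ; C = +0.154303

+0.154303  (= +√(1/42))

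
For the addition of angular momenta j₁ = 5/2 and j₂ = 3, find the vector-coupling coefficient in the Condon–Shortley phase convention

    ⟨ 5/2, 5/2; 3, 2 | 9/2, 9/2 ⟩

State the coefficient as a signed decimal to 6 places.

+√(5/11) = +0.674200

triangle: 1!×4!×5!/11! = 2880/39916800
(j±m)!: 5!×0!×5!×1!×9!×0! = 5225472000
prefactor² = (2J+1)×Δ×N² = 41472000/11
  k=0: +1/(0!×1!×0!×5!×4!×0!) = 1/2880
Σ = 1/2880  ⇒  CG² = 41472000/11×1/2880² = 5/11
CG = +√(5/11) = +0.674200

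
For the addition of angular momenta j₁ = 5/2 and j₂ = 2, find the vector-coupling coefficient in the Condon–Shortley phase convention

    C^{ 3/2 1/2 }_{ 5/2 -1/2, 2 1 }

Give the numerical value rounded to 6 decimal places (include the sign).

triangle: 3!·2!·1!/7! = 12/5040
(j±m)!: 2!·3!·3!·1!·2!·1! = 144
prefactor² = (2J+1)·Δ·N² = 48/35
  k=2: +1/(2!·1!·1!·1!·1!·0!) = 1/2
  k=3: −1/(3!·0!·0!·0!·2!·1!) = -1/12
Σ = 5/12  ⇒  CG² = 48/35·5/12² = 5/21
CG = +√(5/21) = +0.487950

+0.487950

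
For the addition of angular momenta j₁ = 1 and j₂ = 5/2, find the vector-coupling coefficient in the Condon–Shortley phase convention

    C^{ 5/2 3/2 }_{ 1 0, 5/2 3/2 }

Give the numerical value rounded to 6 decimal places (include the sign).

j₁+j₂−J=1  J+j₁−j₂=1  J−j₁+j₂=4  j₁+j₂+J+1=7
(j₁±m₁, j₂±m₂, J±M) = (1,1,4,1,4,1)
P² = 576/35
sum k=0..1:
  [0] +1/24 = 1/24
  [1] −1/6 = -1/6
S = -1/8
C² = P²·S² = 9/35 ; C = -0.507093

−√(9/35) = -0.507093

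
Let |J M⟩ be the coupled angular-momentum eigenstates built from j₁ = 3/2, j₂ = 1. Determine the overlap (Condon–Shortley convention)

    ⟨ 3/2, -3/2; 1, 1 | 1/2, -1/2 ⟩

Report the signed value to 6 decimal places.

triangle: 2!*1!*0!/4! = 2/24
(j±m)!: 0!*3!*2!*0!*0!*1! = 12
prefactor² = (2J+1)*Δ*N² = 2
  k=2: +1/(2!*0!*1!*0!*0!*0!) = 1/2
Σ = 1/2  ⇒  CG² = 2*1/2² = 1/2
CG = +√(1/2) = +0.707107

+√(1/2) ≈ +0.707107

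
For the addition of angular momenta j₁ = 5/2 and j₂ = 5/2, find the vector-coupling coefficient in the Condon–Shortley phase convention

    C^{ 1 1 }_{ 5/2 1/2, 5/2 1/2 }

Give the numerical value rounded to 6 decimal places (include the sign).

j₁+j₂−J=4  J+j₁−j₂=1  J−j₁+j₂=1  j₁+j₂+J+1=7
(j₁±m₁, j₂±m₂, J±M) = (3,2,3,2,2,0)
P² = 144/35
sum k=2..2:
  [2] +1/4 = 1/4
S = 1/4
C² = P²·S² = 9/35 ; C = +0.507093

+√(9/35) = +0.507093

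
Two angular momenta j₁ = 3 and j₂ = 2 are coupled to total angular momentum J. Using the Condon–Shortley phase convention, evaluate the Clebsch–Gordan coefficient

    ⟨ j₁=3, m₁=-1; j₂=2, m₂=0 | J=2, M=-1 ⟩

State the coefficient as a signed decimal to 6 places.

triangle: 3!*3!*1!/8! = 36/40320
(j±m)!: 2!*4!*2!*2!*1!*3! = 1152
prefactor² = (2J+1)*Δ*N² = 36/7
  k=1: −1/(1!*2!*3!*1!*0!*0!) = -1/12
  k=2: +1/(2!*1!*2!*0!*1!*1!) = 1/4
Σ = 1/6  ⇒  CG² = 36/7*1/6² = 1/7
CG = +√(1/7) = +0.377964

+√(1/7) ≈ +0.377964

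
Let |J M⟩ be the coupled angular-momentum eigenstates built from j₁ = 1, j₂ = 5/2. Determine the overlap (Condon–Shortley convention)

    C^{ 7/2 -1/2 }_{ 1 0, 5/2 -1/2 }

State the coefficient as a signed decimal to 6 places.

+0.755929  (= +√(4/7))

triangle: 0!×2!×5!/8! = 240/40320
(j±m)!: 1!×1!×2!×3!×3!×4! = 1728
prefactor² = (2J+1)×Δ×N² = 576/7
  k=0: +1/(0!×0!×1!×2!×1!×3!) = 1/12
Σ = 1/12  ⇒  CG² = 576/7×1/12² = 4/7
CG = +√(4/7) = +0.755929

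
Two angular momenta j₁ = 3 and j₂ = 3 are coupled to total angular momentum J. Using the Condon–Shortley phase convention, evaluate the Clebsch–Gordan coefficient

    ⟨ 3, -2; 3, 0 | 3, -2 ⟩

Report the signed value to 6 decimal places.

+0.408248  (= +√(1/6))

j₁+j₂−J=3  J+j₁−j₂=3  J−j₁+j₂=3  j₁+j₂+J+1=10
(j₁±m₁, j₂±m₂, J±M) = (1,5,3,3,1,5)
P² = 216
sum k=2..3:
  [2] +1/24 = 1/24
  [3] −1/72 = -1/72
S = 1/36
C² = P²·S² = 1/6 ; C = +0.408248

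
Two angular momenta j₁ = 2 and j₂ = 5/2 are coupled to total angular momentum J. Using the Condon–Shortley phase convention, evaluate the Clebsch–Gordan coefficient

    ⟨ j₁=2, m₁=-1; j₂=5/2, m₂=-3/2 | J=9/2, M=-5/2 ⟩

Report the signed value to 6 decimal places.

j₁+j₂−J=0  J+j₁−j₂=4  J−j₁+j₂=5  j₁+j₂+J+1=10
(j₁±m₁, j₂±m₂, J±M) = (1,3,1,4,2,7)
P² = 11520
sum k=0..0:
  [0] +1/144 = 1/144
S = 1/144
C² = P²·S² = 5/9 ; C = +0.745356

+0.745356  (= +√(5/9))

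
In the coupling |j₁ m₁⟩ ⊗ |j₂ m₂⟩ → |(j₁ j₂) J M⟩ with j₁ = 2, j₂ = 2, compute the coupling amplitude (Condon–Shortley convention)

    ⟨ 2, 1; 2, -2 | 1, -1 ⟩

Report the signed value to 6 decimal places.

triangle: 3!·1!·1!/6! = 6/720
(j±m)!: 3!·1!·0!·4!·0!·2! = 288
prefactor² = (2J+1)·Δ·N² = 36/5
  k=0: +1/(0!·3!·1!·0!·0!·1!) = 1/6
Σ = 1/6  ⇒  CG² = 36/5·1/6² = 1/5
CG = +√(1/5) = +0.447214

+0.447214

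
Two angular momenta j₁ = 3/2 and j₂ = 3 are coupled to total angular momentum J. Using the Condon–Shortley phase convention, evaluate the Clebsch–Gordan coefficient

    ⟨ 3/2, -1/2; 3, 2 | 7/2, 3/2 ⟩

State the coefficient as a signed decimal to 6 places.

j₁+j₂−J=1  J+j₁−j₂=2  J−j₁+j₂=5  j₁+j₂+J+1=9
(j₁±m₁, j₂±m₂, J±M) = (1,2,5,1,5,2)
P² = 6400/21
sum k=0..1:
  [0] +1/240 = 1/240
  [1] −1/24 = -1/24
S = -3/80
C² = P²·S² = 3/7 ; C = -0.654654

−√(3/7) ≈ -0.654654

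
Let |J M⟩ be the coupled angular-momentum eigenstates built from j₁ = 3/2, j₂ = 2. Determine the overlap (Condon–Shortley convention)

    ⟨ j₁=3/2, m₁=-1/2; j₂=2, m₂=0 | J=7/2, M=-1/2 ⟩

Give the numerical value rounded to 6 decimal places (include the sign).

√[8·0!3!4!/8! · 1!2!2!2!3!4!] = √(1152/35)
  +(−1)^0/∏(0,0,2,2,1,2)! = 1/8  (running 1/8)
⟨..|..⟩ = √(1152/35)·(1/8) = +0.717137

+√(18/35) = +0.717137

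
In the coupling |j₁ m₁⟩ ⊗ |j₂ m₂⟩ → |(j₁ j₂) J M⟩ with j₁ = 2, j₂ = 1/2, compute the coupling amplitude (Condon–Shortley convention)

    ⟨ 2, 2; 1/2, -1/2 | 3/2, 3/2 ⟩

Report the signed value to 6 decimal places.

triangle: 1!×3!×0!/5! = 6/120
(j±m)!: 4!×0!×0!×1!×3!×0! = 144
prefactor² = (2J+1)×Δ×N² = 144/5
  k=0: +1/(0!×1!×0!×0!×3!×0!) = 1/6
Σ = 1/6  ⇒  CG² = 144/5×1/6² = 4/5
CG = +√(4/5) = +0.894427

+√(4/5) ≈ +0.894427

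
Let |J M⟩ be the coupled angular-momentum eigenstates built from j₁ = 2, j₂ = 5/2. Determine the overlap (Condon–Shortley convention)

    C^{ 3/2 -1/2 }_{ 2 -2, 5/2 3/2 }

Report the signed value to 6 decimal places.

triangle: 3!×1!×2!/7! = 12/5040
(j±m)!: 0!×4!×4!×1!×1!×2! = 1152
prefactor² = (2J+1)×Δ×N² = 384/35
  k=3: −1/(3!×0!×1!×1!×0!×1!) = -1/6
Σ = -1/6  ⇒  CG² = 384/35×(-1/6)² = 32/105
CG = −√(32/105) = -0.552052

−√(32/105) = -0.552052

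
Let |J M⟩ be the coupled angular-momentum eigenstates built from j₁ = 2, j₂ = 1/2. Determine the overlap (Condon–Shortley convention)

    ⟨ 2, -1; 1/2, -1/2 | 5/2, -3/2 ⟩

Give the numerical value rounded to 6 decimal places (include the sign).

triangle: 0!*4!*1!/6! = 24/720
(j±m)!: 1!*3!*0!*1!*1!*4! = 144
prefactor² = (2J+1)*Δ*N² = 144/5
  k=0: +1/(0!*0!*3!*0!*1!*1!) = 1/6
Σ = 1/6  ⇒  CG² = 144/5*1/6² = 4/5
CG = +√(4/5) = +0.894427

+0.894427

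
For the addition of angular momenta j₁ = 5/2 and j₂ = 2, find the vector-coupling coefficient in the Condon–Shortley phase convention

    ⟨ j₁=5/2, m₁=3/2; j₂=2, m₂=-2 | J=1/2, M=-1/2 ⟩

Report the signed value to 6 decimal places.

+0.258199  (= +√(1/15))

√[2·4!1!0!/6! · 4!1!0!4!0!1!] = √(192/5)
  +(−1)^0/∏(0,4,1,0,0,0)! = 1/24  (running 1/24)
⟨..|..⟩ = √(192/5)·(1/24) = +0.258199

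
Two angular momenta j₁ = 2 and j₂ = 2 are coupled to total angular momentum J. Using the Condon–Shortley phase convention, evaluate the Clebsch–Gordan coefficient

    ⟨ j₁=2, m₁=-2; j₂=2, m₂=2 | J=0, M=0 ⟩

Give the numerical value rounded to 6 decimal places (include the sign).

+0.447214

triangle: 4!*0!*0!/5! = 24/120
(j±m)!: 0!*4!*4!*0!*0!*0! = 576
prefactor² = (2J+1)*Δ*N² = 576/5
  k=4: +1/(4!*0!*0!*0!*0!*0!) = 1/24
Σ = 1/24  ⇒  CG² = 576/5*1/24² = 1/5
CG = +√(1/5) = +0.447214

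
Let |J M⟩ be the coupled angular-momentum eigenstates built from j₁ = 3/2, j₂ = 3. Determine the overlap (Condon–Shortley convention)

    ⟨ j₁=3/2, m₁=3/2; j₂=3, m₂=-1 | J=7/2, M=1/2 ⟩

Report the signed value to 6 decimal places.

triangle: 1!×2!×5!/9! = 240/362880
(j±m)!: 3!×0!×2!×4!×4!×3! = 41472
prefactor² = (2J+1)×Δ×N² = 1536/7
  k=0: +1/(0!×1!×0!×2!×2!×3!) = 1/24
Σ = 1/24  ⇒  CG² = 1536/7×1/24² = 8/21
CG = +√(8/21) = +0.617213

+0.617213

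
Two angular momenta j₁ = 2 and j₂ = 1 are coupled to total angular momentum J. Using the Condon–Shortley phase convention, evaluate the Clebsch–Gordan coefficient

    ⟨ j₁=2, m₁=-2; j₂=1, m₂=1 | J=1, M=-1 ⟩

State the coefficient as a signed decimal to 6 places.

√[3·2!2!0!/5! · 0!4!2!0!0!2!] = √(48/5)
  +(−1)^2/∏(2,0,2,0,0,0)! = 1/4  (running 1/4)
⟨..|..⟩ = √(48/5)·(1/4) = +0.774597

+√(3/5) = +0.774597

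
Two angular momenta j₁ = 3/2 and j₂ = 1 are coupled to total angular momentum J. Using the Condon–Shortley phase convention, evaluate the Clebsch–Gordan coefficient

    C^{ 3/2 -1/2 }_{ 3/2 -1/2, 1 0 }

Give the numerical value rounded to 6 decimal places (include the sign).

−√(1/15) = -0.258199

j₁+j₂−J=1  J+j₁−j₂=2  J−j₁+j₂=1  j₁+j₂+J+1=5
(j₁±m₁, j₂±m₂, J±M) = (1,2,1,1,1,2)
P² = 4/15
sum k=0..1:
  [0] +1/2 = 1/2
  [1] −1/1 = -1
S = -1/2
C² = P²·S² = 1/15 ; C = -0.258199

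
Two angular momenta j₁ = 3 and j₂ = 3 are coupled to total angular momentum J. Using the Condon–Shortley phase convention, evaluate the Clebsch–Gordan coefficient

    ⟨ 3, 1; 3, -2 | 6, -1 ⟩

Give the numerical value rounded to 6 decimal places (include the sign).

+0.337100  (= +√(5/44))

√[13·0!6!6!/13! · 4!2!1!5!5!7!] = √(41472000/11)
  +(−1)^0/∏(0,0,2,1,4,5)! = 1/5760  (running 1/5760)
⟨..|..⟩ = √(41472000/11)·(1/5760) = +0.337100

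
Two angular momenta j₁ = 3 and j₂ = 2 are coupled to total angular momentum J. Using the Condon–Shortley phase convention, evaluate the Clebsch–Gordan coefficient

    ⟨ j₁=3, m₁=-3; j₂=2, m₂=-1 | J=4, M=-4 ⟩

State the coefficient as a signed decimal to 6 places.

−√(3/5) = -0.774597

√[9·1!5!3!/10! · 0!6!1!3!0!8!] = √(311040)
  +(−1)^1/∏(1,0,5,0,0,3)! = -1/720  (running -1/720)
⟨..|..⟩ = √(311040)·(-1/720) = -0.774597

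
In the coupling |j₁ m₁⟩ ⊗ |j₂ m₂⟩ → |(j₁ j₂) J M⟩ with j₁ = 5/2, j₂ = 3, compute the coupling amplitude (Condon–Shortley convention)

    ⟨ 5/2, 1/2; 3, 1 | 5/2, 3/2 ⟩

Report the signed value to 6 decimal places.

+0.169031

triangle: 3!×2!×3!/9! = 72/362880
(j±m)!: 3!×2!×4!×2!×4!×1! = 13824
prefactor² = (2J+1)×Δ×N² = 576/35
  k=1: −1/(1!×2!×1!×3!×1!×0!) = -1/12
  k=2: +1/(2!×1!×0!×2!×2!×1!) = 1/8
Σ = 1/24  ⇒  CG² = 576/35×1/24² = 1/35
CG = +√(1/35) = +0.169031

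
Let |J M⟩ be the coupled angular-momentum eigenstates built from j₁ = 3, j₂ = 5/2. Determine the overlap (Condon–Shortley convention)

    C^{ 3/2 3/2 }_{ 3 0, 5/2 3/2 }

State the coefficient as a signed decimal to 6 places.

−√(6/35) = -0.414039

j₁+j₂−J=4  J+j₁−j₂=2  J−j₁+j₂=1  j₁+j₂+J+1=8
(j₁±m₁, j₂±m₂, J±M) = (3,3,4,1,3,0)
P² = 864/35
sum k=3..3:
  [3] −1/12 = -1/12
S = -1/12
C² = P²·S² = 6/35 ; C = -0.414039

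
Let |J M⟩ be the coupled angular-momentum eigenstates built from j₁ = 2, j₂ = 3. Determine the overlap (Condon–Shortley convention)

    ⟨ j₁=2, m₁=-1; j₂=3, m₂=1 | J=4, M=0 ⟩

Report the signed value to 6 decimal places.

-0.597614

j₁+j₂−J=1  J+j₁−j₂=3  J−j₁+j₂=5  j₁+j₂+J+1=10
(j₁±m₁, j₂±m₂, J±M) = (1,3,4,2,4,4)
P² = 10368/35
sum k=0..1:
  [0] +1/144 = 1/144
  [1] −1/24 = -1/24
S = -5/144
C² = P²·S² = 5/14 ; C = -0.597614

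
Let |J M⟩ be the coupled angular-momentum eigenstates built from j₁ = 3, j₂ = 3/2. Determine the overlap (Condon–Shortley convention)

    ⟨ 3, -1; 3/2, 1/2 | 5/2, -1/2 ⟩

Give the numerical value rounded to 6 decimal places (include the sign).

-0.119523

j₁+j₂−J=2  J+j₁−j₂=4  J−j₁+j₂=1  j₁+j₂+J+1=8
(j₁±m₁, j₂±m₂, J±M) = (2,4,2,1,2,3)
P² = 288/35
sum k=1..2:
  [1] −1/6 = -1/6
  [2] +1/8 = 1/8
S = -1/24
C² = P²·S² = 1/70 ; C = -0.119523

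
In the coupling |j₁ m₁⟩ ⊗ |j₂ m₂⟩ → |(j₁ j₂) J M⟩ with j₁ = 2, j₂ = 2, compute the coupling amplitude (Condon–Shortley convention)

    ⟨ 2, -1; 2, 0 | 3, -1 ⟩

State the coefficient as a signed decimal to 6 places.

-0.447214  (= −√(1/5))

triangle: 1!×3!×3!/8! = 36/40320
(j±m)!: 1!×3!×2!×2!×2!×4! = 1152
prefactor² = (2J+1)×Δ×N² = 36/5
  k=0: +1/(0!×1!×3!×2!×0!×1!) = 1/12
  k=1: −1/(1!×0!×2!×1!×1!×2!) = -1/4
Σ = -1/6  ⇒  CG² = 36/5×(-1/6)² = 1/5
CG = −√(1/5) = -0.447214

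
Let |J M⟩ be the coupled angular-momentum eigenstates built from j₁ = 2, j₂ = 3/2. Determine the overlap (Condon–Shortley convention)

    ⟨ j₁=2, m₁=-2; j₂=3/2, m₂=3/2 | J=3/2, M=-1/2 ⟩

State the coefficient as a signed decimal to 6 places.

+√(2/5) = +0.632456

triangle: 2!*2!*1!/6! = 4/720
(j±m)!: 0!*4!*3!*0!*1!*2! = 288
prefactor² = (2J+1)*Δ*N² = 32/5
  k=2: +1/(2!*0!*2!*1!*0!*0!) = 1/4
Σ = 1/4  ⇒  CG² = 32/5*1/4² = 2/5
CG = +√(2/5) = +0.632456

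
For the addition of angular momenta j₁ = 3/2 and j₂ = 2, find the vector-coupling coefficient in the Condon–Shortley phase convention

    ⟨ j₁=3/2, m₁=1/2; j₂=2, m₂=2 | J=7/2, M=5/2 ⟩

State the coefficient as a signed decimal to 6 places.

+0.654654

triangle: 0!·3!·4!/8! = 144/40320
(j±m)!: 2!·1!·4!·0!·6!·1! = 34560
prefactor² = (2J+1)·Δ·N² = 6912/7
  k=0: +1/(0!·0!·1!·4!·2!·0!) = 1/48
Σ = 1/48  ⇒  CG² = 6912/7·1/48² = 3/7
CG = +√(3/7) = +0.654654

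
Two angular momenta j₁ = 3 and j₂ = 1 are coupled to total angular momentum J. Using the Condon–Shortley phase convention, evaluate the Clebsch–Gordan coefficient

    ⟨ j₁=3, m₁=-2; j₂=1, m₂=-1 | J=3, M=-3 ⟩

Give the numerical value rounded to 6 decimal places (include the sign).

j₁+j₂−J=1  J+j₁−j₂=5  J−j₁+j₂=1  j₁+j₂+J+1=8
(j₁±m₁, j₂±m₂, J±M) = (1,5,0,2,0,6)
P² = 3600
sum k=0..0:
  [0] +1/120 = 1/120
S = 1/120
C² = P²·S² = 1/4 ; C = +0.500000

+√(1/4) ≈ +0.500000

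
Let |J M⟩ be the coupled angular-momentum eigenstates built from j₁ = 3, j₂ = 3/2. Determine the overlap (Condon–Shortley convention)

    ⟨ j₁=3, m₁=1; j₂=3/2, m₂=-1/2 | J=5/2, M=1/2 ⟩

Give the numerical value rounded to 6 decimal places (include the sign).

-0.119523  (= −√(1/70))

triangle: 2!·4!·1!/8! = 48/40320
(j±m)!: 4!·2!·1!·2!·3!·2! = 1152
prefactor² = (2J+1)·Δ·N² = 288/35
  k=0: +1/(0!·2!·2!·1!·2!·0!) = 1/8
  k=1: −1/(1!·1!·1!·0!·3!·1!) = -1/6
Σ = -1/24  ⇒  CG² = 288/35·(-1/24)² = 1/70
CG = −√(1/70) = -0.119523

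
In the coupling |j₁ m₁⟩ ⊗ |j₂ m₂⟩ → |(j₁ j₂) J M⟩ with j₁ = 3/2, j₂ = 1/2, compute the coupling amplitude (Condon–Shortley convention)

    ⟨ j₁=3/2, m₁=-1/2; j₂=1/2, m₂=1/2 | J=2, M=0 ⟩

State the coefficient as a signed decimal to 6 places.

triangle: 0!*3!*1!/5! = 6/120
(j±m)!: 1!*2!*1!*0!*2!*2! = 8
prefactor² = (2J+1)*Δ*N² = 2
  k=0: +1/(0!*0!*2!*1!*1!*0!) = 1/2
Σ = 1/2  ⇒  CG² = 2*1/2² = 1/2
CG = +√(1/2) = +0.707107

+√(1/2) = +0.707107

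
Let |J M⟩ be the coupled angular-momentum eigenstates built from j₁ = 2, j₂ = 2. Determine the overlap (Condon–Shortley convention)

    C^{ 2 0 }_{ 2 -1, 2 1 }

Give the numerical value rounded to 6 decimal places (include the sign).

j₁+j₂−J=2  J+j₁−j₂=2  J−j₁+j₂=2  j₁+j₂+J+1=7
(j₁±m₁, j₂±m₂, J±M) = (1,3,3,1,2,2)
P² = 8/7
sum k=1..2:
  [1] −1/4 = -1/4
  [2] +1/2 = 1/2
S = 1/4
C² = P²·S² = 1/14 ; C = +0.267261

+√(1/14) ≈ +0.267261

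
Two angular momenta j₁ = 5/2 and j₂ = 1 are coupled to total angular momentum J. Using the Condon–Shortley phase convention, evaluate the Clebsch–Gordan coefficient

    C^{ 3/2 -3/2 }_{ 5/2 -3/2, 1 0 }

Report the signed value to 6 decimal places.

√[4·2!3!0!/6! · 1!4!1!1!0!3!] = √(48/5)
  +(−1)^1/∏(1,1,3,0,0,0)! = -1/6  (running -1/6)
⟨..|..⟩ = √(48/5)·(-1/6) = -0.516398

−√(4/15) = -0.516398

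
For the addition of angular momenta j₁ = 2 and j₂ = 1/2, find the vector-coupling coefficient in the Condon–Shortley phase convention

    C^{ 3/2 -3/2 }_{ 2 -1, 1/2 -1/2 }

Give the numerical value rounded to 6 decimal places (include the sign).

√[4·1!3!0!/5! · 1!3!0!1!0!3!] = √(36/5)
  +(−1)^0/∏(0,1,3,0,0,0)! = 1/6  (running 1/6)
⟨..|..⟩ = √(36/5)·(1/6) = +0.447214

+0.447214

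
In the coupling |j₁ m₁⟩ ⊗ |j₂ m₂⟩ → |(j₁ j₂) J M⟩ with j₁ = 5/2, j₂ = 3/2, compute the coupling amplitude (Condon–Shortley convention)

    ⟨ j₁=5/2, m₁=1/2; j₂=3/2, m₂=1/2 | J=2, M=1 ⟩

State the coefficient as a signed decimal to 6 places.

√[5·2!3!1!/7! · 3!2!2!1!3!1!] = √(12/7)
  +(−1)^1/∏(1,1,1,1,2,0)! = -1/2  (running -1/2)
  +(−1)^2/∏(2,0,0,0,3,1)! = 1/12  (running -5/12)
⟨..|..⟩ = √(12/7)·(-5/12) = -0.545545

−√(25/84) ≈ -0.545545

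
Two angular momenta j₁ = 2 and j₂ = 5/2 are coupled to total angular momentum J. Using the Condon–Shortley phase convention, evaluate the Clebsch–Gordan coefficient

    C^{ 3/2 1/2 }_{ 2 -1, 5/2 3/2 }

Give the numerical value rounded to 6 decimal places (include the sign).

+√(2/105) = +0.138013

triangle: 3!*1!*2!/7! = 12/5040
(j±m)!: 1!*3!*4!*1!*2!*1! = 288
prefactor² = (2J+1)*Δ*N² = 96/35
  k=2: +1/(2!*1!*1!*2!*0!*0!) = 1/4
  k=3: −1/(3!*0!*0!*1!*1!*1!) = -1/6
Σ = 1/12  ⇒  CG² = 96/35*1/12² = 2/105
CG = +√(2/105) = +0.138013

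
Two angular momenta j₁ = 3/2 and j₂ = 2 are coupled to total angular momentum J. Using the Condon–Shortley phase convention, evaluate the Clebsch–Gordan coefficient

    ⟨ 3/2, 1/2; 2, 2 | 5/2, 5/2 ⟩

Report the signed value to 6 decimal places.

j₁+j₂−J=1  J+j₁−j₂=2  J−j₁+j₂=3  j₁+j₂+J+1=7
(j₁±m₁, j₂±m₂, J±M) = (2,1,4,0,5,0)
P² = 576/7
sum k=1..1:
  [1] −1/12 = -1/12
S = -1/12
C² = P²·S² = 4/7 ; C = -0.755929

-0.755929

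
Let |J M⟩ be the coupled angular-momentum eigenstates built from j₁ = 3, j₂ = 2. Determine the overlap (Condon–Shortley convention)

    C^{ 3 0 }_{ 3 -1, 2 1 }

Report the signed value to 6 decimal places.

j₁+j₂−J=2  J+j₁−j₂=4  J−j₁+j₂=2  j₁+j₂+J+1=9
(j₁±m₁, j₂±m₂, J±M) = (2,4,3,1,3,3)
P² = 96/5
sum k=1..2:
  [1] −1/12 = -1/12
  [2] +1/8 = 1/8
S = 1/24
C² = P²·S² = 1/30 ; C = +0.182574

+√(1/30) ≈ +0.182574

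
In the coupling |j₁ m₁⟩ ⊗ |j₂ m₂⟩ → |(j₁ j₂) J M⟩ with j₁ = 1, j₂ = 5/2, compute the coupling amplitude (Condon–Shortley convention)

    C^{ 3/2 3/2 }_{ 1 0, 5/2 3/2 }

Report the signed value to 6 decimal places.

triangle: 2!*0!*3!/6! = 12/720
(j±m)!: 1!*1!*4!*1!*3!*0! = 144
prefactor² = (2J+1)*Δ*N² = 48/5
  k=1: −1/(1!*1!*0!*3!*0!*0!) = -1/6
Σ = -1/6  ⇒  CG² = 48/5*(-1/6)² = 4/15
CG = −√(4/15) = -0.516398

−√(4/15) = -0.516398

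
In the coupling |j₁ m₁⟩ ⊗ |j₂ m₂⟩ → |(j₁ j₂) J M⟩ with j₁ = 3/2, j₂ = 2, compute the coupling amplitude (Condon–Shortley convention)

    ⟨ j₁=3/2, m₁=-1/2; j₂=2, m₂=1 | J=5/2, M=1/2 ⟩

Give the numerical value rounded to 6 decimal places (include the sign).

triangle: 1!×2!×3!/7! = 12/5040
(j±m)!: 1!×2!×3!×1!×3!×2! = 144
prefactor² = (2J+1)×Δ×N² = 72/35
  k=0: +1/(0!×1!×2!×3!×0!×0!) = 1/12
  k=1: −1/(1!×0!×1!×2!×1!×1!) = -1/2
Σ = -5/12  ⇒  CG² = 72/35×(-5/12)² = 5/14
CG = −√(5/14) = -0.597614

-0.597614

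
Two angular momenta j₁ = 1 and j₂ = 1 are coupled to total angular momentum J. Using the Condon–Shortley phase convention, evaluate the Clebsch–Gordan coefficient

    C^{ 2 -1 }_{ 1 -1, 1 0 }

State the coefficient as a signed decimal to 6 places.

√[5·0!2!2!/5! · 0!2!1!1!1!3!] = √(2)
  +(−1)^0/∏(0,0,2,1,0,1)! = 1/2  (running 1/2)
⟨..|..⟩ = √(2)·(1/2) = +0.707107

+√(1/2) = +0.707107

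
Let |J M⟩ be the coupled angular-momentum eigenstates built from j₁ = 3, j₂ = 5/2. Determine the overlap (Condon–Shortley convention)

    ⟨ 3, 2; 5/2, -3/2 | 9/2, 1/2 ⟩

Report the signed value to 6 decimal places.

triangle: 1!×5!×4!/11! = 2880/39916800
(j±m)!: 5!×1!×1!×4!×5!×4! = 8294400
prefactor² = (2J+1)×Δ×N² = 460800/77
  k=0: +1/(0!×1!×1!×1!×4!×3!) = 1/144
  k=1: −1/(1!×0!×0!×0!×5!×4!) = -1/2880
Σ = 19/2880  ⇒  CG² = 460800/77×19/2880² = 361/1386
CG = +√(361/1386) = +0.510355

+√(361/1386) ≈ +0.510355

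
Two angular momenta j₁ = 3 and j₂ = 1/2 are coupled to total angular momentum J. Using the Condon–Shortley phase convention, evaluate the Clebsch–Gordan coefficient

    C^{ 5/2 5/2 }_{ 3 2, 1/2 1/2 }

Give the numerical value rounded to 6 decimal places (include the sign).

−√(1/7) ≈ -0.377964

j₁+j₂−J=1  J+j₁−j₂=5  J−j₁+j₂=0  j₁+j₂+J+1=7
(j₁±m₁, j₂±m₂, J±M) = (5,1,1,0,5,0)
P² = 14400/7
sum k=1..1:
  [1] −1/120 = -1/120
S = -1/120
C² = P²·S² = 1/7 ; C = -0.377964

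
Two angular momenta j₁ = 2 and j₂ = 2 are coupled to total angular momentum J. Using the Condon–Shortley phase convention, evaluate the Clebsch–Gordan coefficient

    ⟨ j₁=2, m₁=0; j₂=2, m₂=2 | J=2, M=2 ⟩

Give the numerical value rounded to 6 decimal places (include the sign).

j₁+j₂−J=2  J+j₁−j₂=2  J−j₁+j₂=2  j₁+j₂+J+1=7
(j₁±m₁, j₂±m₂, J±M) = (2,2,4,0,4,0)
P² = 128/7
sum k=2..2:
  [2] +1/8 = 1/8
S = 1/8
C² = P²·S² = 2/7 ; C = +0.534522

+√(2/7) ≈ +0.534522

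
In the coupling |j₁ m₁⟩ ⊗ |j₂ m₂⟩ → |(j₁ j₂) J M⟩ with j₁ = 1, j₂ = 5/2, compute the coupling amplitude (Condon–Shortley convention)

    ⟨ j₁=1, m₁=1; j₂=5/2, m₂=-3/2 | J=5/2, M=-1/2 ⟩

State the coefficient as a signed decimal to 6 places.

√[6·1!1!4!/7! · 2!0!1!4!2!3!] = √(576/35)
  +(−1)^0/∏(0,1,0,1,1,3)! = 1/6  (running 1/6)
⟨..|..⟩ = √(576/35)·(1/6) = +0.676123

+0.676123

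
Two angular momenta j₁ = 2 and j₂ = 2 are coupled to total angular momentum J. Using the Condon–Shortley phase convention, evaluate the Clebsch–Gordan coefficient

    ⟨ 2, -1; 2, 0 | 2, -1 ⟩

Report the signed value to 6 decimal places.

-0.267261  (= −√(1/14))

triangle: 2!×2!×2!/7! = 8/5040
(j±m)!: 1!×3!×2!×2!×1!×3! = 144
prefactor² = (2J+1)×Δ×N² = 8/7
  k=1: −1/(1!×1!×2!×1!×0!×1!) = -1/2
  k=2: +1/(2!×0!×1!×0!×1!×2!) = 1/4
Σ = -1/4  ⇒  CG² = 8/7×(-1/4)² = 1/14
CG = −√(1/14) = -0.267261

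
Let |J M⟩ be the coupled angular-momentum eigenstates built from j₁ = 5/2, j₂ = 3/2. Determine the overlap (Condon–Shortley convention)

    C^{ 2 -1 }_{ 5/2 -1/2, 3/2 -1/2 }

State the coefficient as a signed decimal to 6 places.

-0.545545  (= −√(25/84))

√[5·2!3!1!/7! · 2!3!1!2!1!3!] = √(12/7)
  +(−1)^0/∏(0,2,3,1,0,0)! = 1/12  (running 1/12)
  +(−1)^1/∏(1,1,2,0,1,1)! = -1/2  (running -5/12)
⟨..|..⟩ = √(12/7)·(-5/12) = -0.545545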